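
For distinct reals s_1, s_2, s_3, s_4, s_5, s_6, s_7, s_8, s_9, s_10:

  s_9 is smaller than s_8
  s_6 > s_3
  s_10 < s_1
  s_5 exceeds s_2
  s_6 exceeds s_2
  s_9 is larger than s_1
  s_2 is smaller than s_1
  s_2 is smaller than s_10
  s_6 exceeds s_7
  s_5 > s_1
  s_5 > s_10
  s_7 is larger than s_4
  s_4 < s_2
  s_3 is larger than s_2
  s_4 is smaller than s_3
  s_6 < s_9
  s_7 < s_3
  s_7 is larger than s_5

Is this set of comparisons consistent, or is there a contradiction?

consistent

The single ordering s_4 < s_2 < s_10 < s_1 < s_5 < s_7 < s_3 < s_6 < s_9 < s_8 satisfies every listed relation, so no contradiction arises.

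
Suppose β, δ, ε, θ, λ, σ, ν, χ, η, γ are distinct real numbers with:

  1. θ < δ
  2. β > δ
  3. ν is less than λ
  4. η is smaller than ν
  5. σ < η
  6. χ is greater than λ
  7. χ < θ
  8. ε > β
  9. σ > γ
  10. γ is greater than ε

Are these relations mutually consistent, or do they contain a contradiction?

inconsistent

Chaining the given relations yields ν < λ < χ < θ < δ < β < ε < γ < σ < η, so ν < η. But one relation states η < ν. These cannot both hold.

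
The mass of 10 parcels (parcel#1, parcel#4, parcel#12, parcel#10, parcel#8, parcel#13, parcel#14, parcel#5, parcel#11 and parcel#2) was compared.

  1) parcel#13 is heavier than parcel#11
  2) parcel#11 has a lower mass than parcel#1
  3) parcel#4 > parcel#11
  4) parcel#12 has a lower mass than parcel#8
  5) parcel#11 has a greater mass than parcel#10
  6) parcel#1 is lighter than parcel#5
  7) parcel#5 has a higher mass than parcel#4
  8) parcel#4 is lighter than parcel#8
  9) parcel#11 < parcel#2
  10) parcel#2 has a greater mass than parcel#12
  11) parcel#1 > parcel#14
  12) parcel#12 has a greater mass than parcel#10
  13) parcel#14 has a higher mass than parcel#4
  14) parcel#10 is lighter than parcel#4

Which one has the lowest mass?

Chaining upward from parcel#10: directly above it, parcel#11, parcel#12, parcel#4; then parcel#14, parcel#1, parcel#5, parcel#13, parcel#8, parcel#2.
That covers every other element, and nothing is given below parcel#10, so parcel#10 is the lowest mass.

parcel#10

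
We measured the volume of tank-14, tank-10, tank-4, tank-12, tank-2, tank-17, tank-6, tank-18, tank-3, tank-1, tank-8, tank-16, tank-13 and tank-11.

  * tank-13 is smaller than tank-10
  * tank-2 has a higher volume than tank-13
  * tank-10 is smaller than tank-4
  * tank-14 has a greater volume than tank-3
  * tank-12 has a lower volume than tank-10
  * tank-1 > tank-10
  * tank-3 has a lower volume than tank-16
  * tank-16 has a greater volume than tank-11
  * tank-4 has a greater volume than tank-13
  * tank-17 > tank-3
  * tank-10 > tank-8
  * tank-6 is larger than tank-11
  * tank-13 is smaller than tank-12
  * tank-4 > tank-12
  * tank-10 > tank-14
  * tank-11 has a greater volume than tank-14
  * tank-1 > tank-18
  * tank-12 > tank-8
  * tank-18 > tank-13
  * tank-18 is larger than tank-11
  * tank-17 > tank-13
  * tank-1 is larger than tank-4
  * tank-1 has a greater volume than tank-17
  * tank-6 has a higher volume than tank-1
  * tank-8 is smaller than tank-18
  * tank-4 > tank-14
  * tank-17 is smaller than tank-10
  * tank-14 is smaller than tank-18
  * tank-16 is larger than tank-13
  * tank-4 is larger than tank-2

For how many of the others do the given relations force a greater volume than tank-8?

Directly above tank-8: tank-12, tank-18, tank-10.
One step further: tank-4, tank-1 (5 so far).
One step further: tank-6 (6 so far).
Nothing else is reachable above tank-8; 6 in all.

6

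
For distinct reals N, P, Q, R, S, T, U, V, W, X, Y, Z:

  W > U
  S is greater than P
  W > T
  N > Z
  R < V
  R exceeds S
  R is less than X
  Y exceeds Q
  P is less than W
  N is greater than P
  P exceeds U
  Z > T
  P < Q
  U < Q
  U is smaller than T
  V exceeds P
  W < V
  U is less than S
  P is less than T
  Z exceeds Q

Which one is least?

U

P is not least since U < P; Q is not least since U < Q; T is not least since P < T; S is not least since U < S; R is not least since S < R; Z is not least since T < Z; W is not least since T < W; V is not least since P < V; N is not least since P < N; Y is not least since Q < Y; X is not least since R < X.
Only U has nothing below it, so U is the least.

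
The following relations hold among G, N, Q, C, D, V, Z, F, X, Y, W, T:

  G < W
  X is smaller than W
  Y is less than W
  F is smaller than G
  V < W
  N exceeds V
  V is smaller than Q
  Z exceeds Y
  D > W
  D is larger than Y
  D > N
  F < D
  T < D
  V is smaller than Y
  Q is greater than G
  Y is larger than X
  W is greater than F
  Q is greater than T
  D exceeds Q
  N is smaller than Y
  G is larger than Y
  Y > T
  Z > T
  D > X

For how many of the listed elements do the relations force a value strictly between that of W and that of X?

The relations place X below W. An element lies strictly between them when it is forced above X and also forced below W.
Above X: {Y, G, Z, Q, D}. Below W: {V, T, F, N, Y, G}.
Intersection: {Y, G} — 2.

2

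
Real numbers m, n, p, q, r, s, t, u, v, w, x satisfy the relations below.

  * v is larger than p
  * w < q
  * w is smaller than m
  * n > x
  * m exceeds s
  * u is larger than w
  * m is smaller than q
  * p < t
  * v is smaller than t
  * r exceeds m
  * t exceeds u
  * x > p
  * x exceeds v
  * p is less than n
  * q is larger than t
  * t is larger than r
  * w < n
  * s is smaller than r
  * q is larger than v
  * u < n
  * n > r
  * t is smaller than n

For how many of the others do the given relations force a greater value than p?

5

The elements the relations force above p are v, x, t, n, q — no chain reaches any other.
That is 5.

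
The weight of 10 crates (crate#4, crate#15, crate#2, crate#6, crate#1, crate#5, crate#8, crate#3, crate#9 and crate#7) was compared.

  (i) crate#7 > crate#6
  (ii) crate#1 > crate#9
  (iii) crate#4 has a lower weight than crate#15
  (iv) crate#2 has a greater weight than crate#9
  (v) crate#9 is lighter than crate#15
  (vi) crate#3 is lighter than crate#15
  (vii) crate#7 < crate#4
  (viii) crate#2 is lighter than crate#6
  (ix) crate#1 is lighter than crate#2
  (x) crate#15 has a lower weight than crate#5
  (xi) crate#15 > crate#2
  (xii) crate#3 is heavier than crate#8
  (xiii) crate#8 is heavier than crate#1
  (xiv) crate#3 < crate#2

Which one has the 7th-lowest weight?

Piecing the relations together gives one ordering: crate#9 < crate#1 < crate#8 < crate#3 < crate#2 < crate#6 < crate#7 < crate#4 < crate#15 < crate#5.
Counting 7 from the smallest end gives crate#7.

crate#7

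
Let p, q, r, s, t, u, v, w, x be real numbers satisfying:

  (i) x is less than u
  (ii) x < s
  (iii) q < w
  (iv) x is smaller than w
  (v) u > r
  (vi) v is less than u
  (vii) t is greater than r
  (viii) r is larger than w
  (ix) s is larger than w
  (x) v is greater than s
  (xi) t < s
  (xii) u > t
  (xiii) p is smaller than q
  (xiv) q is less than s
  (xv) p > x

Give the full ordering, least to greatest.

The consecutive links are each given: x < p; p < q; q < w; w < r; r < t; t < s; s < v; v < u.

x < p < q < w < r < t < s < v < u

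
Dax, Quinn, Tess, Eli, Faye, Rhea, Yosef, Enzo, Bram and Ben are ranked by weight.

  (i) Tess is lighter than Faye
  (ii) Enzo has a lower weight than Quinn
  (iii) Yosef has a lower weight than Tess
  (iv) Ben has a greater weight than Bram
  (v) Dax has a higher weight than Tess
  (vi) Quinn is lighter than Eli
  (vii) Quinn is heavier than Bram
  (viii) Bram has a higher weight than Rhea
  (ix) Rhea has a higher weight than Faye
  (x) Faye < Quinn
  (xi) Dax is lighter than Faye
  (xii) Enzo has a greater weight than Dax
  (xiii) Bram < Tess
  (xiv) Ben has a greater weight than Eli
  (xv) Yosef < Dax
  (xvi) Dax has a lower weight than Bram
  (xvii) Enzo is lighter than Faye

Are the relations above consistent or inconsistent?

inconsistent

Chaining the given relations yields Tess < Dax < Enzo < Faye < Rhea < Bram, so Tess < Bram. But one relation states Bram < Tess. These cannot both hold.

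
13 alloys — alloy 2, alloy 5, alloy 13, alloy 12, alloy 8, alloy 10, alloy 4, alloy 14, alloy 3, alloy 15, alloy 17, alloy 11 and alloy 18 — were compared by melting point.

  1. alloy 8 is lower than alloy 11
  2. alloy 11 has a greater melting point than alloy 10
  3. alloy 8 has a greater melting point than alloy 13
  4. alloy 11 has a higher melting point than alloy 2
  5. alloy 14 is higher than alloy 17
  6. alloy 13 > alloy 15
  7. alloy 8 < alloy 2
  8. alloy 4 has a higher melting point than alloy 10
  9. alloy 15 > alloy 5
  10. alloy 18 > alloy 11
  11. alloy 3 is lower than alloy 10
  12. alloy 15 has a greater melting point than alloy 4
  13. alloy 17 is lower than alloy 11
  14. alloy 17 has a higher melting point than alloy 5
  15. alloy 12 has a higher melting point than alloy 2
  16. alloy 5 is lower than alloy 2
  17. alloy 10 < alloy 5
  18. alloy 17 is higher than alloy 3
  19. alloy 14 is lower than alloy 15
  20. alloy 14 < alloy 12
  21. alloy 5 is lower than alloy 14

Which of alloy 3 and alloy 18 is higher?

alloy 18

Following the relations from alloy 3: alloy 3 < alloy 10 < alloy 4 < alloy 15 < alloy 13 < alloy 8 < alloy 11 < alloy 18.
So alloy 3 < alloy 18; alloy 18 is the higher of the two.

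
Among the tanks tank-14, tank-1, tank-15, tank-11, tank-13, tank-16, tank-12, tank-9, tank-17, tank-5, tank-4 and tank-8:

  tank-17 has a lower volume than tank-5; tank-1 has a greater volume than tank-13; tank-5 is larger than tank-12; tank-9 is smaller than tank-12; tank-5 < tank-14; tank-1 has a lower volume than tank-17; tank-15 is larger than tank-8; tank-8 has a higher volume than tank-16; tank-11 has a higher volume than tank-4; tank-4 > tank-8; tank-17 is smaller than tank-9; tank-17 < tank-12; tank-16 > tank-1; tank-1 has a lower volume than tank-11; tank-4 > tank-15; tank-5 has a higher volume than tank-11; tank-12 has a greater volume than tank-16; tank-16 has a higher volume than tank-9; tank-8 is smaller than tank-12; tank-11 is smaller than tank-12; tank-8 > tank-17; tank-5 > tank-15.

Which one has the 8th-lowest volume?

tank-4

Chaining the given pairs: tank-13 < tank-1 < tank-17 < tank-9 < tank-16 < tank-8 < tank-15 < tank-4 < tank-11 < tank-12 < tank-5 < tank-14.
Counting 8 from the smallest end gives tank-4.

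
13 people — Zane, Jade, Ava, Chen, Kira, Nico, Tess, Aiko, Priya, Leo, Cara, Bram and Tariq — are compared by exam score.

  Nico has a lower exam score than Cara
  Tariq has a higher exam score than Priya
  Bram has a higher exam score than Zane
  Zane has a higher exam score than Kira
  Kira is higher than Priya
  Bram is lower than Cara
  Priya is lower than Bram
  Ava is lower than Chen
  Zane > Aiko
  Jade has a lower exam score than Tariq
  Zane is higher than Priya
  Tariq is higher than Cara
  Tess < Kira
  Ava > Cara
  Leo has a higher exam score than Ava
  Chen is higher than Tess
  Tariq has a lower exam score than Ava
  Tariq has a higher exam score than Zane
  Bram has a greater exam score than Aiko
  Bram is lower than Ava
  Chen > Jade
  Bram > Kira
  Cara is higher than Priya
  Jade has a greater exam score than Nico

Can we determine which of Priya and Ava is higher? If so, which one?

Priya < Kira and Kira < Zane give Priya < Zane.
With Zane < Bram: Priya < Kira < Zane < Bram.
With Bram < Cara: Priya < Kira < Zane < Bram < Cara.
With Cara < Tariq: Priya < Kira < Zane < Bram < Cara < Tariq.
Then Tariq < Ava extends the chain to Ava.
So Ava is higher.

Ava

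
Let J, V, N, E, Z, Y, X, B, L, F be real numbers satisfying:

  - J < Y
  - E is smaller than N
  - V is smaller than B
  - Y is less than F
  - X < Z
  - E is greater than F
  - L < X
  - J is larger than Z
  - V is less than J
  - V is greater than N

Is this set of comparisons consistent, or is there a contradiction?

We have V < J stated directly, yet also J < Y < F < E < N < V by chaining the others — so J < V. Contradiction.

inconsistent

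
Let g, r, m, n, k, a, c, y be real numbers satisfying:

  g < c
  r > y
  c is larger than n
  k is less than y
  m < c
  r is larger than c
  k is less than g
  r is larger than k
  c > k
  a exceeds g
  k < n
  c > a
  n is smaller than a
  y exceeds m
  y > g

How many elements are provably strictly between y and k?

1

The relations place k below y. An element lies strictly between them when it is forced above k and also forced below y.
Above k: {n, g, a, c, r}. Below y: {m, g}.
Intersection: {g} — 1.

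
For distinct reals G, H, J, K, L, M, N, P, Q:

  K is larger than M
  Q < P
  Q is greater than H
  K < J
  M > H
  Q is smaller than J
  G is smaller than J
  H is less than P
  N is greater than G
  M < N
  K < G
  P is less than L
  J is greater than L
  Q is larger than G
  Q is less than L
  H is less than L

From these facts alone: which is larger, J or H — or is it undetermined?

H < M and M < K give H < K.
With K < G: H < M < K < G.
With G < Q: H < M < K < G < Q.
With Q < P: H < M < K < G < Q < P.
With P < L: H < M < K < G < Q < P < L.
Then L < J extends the chain to J.
So J is larger.

J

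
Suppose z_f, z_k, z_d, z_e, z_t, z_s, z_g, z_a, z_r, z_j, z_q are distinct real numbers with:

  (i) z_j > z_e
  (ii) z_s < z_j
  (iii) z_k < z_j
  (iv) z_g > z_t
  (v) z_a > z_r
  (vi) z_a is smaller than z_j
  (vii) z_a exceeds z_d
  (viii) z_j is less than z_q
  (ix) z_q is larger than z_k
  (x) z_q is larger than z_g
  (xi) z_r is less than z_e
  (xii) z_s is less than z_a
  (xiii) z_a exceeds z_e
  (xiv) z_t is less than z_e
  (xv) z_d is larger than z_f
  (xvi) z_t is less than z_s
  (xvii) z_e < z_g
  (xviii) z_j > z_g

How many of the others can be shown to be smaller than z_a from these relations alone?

6

From z_a the given relations immediately reach z_r, z_s, z_e, z_d.
From those, z_t, z_f — 6 in total.
Nothing else is reachable below z_a; 6 in all.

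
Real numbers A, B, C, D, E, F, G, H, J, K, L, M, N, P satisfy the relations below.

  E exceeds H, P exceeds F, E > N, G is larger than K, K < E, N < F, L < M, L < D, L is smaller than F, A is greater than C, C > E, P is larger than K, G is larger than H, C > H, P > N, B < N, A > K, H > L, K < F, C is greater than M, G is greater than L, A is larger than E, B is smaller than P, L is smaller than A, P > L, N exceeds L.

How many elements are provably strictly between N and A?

2

Chaining upward from N reaches: E, F, P, C.
Chaining downward from A reaches: B, L, K, H, E, M, C.
Strictly between N and A are those in both lists: E, C — 2 elements.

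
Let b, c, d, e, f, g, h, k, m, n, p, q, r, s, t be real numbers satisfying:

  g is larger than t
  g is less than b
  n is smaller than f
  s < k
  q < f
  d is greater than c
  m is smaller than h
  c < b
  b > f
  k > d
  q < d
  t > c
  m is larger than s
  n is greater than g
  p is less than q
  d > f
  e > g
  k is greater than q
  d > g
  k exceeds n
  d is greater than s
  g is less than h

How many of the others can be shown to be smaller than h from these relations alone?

The elements the relations force below h are c, t, g, s, m — no chain reaches any other.
That is 5.

5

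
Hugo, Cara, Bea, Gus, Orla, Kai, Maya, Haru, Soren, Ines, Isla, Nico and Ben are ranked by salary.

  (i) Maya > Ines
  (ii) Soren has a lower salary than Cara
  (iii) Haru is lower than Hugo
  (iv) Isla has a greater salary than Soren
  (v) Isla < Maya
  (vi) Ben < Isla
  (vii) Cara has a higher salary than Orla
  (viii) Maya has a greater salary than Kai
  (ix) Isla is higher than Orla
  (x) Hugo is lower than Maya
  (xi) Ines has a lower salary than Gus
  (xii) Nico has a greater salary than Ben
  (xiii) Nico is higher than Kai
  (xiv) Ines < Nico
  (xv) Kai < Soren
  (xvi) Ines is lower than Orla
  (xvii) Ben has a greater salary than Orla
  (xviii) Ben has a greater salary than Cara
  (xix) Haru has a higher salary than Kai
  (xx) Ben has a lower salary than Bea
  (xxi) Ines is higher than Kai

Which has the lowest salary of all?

Kai

Ines is not least since Kai < Ines; Orla is not least since Ines < Orla; Soren is not least since Kai < Soren; Cara is not least since Soren < Cara; Ben is not least since Orla < Ben; Haru is not least since Kai < Haru; Isla is not least since Soren < Isla; Gus is not least since Ines < Gus; Hugo is not least since Haru < Hugo; Bea is not least since Ben < Bea; Nico is not least since Kai < Nico; Maya is not least since Ines < Maya.
Only Kai has nothing below it, so Kai is the lowest salary.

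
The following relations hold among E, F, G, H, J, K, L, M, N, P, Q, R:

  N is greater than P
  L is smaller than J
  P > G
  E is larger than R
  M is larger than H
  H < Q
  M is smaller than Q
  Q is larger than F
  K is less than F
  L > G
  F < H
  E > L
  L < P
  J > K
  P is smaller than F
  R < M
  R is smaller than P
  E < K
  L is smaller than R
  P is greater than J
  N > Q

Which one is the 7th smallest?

P

The consecutive relations fix a unique order: G < L < R < E < K < J < P < F < H < M < Q < N.
Counting 7 from the smallest end gives P.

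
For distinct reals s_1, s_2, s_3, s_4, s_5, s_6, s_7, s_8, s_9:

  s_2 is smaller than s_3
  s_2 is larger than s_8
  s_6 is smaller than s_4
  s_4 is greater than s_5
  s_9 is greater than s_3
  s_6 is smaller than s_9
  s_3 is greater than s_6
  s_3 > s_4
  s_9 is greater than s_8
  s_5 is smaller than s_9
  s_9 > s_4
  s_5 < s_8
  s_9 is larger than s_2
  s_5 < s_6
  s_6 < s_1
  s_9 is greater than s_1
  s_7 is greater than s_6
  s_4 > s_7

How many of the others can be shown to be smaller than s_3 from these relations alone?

6

Directly below s_3: s_6, s_4, s_2.
One step further: s_5, s_7, s_8 (6 so far).
Nothing else is reachable below s_3; 6 in all.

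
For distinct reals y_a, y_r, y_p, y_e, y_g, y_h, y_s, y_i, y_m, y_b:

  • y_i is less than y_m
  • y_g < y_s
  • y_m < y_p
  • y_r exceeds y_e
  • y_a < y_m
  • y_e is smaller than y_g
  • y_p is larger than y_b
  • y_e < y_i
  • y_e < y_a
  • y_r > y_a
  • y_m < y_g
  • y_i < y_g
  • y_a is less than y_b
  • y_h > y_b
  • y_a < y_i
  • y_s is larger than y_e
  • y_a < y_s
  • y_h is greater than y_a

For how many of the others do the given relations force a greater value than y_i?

The elements the relations force above y_i are y_m, y_p, y_g, y_s — no chain reaches any other.
That is 4.

4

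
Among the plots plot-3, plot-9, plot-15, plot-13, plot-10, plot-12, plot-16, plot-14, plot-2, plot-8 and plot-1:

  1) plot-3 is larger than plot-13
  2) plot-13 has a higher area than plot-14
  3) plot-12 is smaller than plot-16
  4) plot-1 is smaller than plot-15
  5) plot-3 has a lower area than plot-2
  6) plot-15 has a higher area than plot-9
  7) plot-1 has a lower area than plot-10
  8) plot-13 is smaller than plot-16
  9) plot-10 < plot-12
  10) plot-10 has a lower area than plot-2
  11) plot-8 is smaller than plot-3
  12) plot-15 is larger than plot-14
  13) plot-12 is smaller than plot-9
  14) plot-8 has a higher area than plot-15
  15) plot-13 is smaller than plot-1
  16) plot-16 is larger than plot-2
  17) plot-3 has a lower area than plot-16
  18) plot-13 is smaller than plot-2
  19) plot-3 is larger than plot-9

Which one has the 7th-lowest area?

Piecing the relations together gives one ordering: plot-14 < plot-13 < plot-1 < plot-10 < plot-12 < plot-9 < plot-15 < plot-8 < plot-3 < plot-2 < plot-16.
The 7th smallest is plot-15.

plot-15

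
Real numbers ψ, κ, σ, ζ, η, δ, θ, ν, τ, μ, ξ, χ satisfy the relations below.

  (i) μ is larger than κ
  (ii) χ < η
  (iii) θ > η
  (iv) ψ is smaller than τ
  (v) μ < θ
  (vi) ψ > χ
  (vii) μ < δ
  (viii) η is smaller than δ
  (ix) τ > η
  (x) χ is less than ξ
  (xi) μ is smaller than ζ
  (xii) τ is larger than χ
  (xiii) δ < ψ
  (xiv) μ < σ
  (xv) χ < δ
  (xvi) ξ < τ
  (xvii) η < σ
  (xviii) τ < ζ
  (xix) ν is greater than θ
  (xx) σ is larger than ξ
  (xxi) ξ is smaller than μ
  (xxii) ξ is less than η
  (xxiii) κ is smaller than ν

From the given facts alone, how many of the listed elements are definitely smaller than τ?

Directly below τ: χ, ξ, η, ψ.
One step further: δ (5 so far).
One step further: μ (6 so far).
One step further: κ (7 so far).
No other element is forced below τ by the given relations, so the count is 7.

7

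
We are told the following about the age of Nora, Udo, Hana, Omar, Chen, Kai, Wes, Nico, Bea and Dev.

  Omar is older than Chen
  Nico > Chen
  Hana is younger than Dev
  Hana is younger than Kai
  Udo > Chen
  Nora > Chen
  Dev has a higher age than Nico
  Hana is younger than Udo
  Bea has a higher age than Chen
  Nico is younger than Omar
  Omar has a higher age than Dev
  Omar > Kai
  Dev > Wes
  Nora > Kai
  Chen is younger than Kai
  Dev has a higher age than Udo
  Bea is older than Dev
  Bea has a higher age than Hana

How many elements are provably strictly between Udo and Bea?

Chaining upward from Udo reaches: Dev, Omar.
Chaining downward from Bea reaches: Wes, Hana, Chen, Nico, Dev.
Strictly between Udo and Bea are those in both lists: Dev — 1 element.

1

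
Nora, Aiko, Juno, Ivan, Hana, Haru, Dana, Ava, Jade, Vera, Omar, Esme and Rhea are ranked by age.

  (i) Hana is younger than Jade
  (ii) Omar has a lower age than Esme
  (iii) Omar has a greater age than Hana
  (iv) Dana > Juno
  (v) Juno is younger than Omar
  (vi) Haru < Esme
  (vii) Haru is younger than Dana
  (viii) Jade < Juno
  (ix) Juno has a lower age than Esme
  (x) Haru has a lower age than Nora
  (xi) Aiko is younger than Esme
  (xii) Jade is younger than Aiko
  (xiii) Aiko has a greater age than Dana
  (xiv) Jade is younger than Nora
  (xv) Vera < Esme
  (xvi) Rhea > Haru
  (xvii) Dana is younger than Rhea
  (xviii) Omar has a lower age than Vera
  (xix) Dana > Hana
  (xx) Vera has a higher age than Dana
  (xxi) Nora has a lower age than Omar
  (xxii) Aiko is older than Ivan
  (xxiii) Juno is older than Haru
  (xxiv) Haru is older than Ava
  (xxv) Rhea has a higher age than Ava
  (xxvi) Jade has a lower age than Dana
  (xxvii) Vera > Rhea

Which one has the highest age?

Esme

Chaining downward from Esme: directly below it, Haru, Juno, Omar, Aiko, Vera; then Ava, Hana, Jade, Nora, Dana, Ivan, Rhea.
That covers every other element, and nothing is given above Esme, so Esme is the highest age.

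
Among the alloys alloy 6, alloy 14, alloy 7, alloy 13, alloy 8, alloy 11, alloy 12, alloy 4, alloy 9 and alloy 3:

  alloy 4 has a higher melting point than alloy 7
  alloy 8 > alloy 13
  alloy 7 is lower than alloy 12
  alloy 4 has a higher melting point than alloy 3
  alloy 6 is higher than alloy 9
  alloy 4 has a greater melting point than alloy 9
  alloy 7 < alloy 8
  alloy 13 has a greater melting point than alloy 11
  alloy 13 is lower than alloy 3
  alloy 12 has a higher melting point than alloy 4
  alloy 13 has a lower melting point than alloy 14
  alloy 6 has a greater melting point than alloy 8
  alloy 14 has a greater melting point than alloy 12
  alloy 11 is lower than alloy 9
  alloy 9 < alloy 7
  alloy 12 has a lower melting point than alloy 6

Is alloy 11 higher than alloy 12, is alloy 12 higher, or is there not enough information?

alloy 12

alloy 11 < alloy 9 and alloy 9 < alloy 7 give alloy 11 < alloy 7.
With alloy 7 < alloy 4: alloy 11 < alloy 9 < alloy 7 < alloy 4.
With alloy 4 < alloy 12: alloy 11 < alloy 9 < alloy 7 < alloy 4 < alloy 12.
So alloy 12 is higher.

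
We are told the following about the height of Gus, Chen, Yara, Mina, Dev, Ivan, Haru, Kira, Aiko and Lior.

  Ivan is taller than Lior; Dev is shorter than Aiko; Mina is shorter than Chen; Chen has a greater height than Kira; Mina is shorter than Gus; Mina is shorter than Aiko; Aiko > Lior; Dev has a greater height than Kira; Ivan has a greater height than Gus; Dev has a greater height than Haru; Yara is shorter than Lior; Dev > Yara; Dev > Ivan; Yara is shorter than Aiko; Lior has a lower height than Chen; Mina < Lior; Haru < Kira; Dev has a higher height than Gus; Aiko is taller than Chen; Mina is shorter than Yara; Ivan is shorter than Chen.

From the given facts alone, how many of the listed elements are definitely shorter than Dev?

From Dev the given relations immediately reach Yara, Gus, Haru, Kira, Ivan.
From those, Mina, Lior — 7 in total.
No other element is forced below Dev by the given relations, so the count is 7.

7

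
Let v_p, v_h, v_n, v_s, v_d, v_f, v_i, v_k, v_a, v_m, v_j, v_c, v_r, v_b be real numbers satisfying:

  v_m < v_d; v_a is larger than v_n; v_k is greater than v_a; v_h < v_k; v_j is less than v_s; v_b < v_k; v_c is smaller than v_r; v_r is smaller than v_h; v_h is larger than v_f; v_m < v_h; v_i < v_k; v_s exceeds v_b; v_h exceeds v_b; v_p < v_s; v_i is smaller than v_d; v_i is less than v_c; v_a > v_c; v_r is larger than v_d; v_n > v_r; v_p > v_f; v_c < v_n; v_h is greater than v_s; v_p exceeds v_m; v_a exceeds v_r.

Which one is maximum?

v_k

Chaining downward from v_k: directly below it, v_i, v_b, v_a, v_h; then v_f, v_m, v_s, v_c, v_r, v_n; then v_p, v_d, v_j.
That covers every other element, and nothing is given above v_k, so v_k is the maximum.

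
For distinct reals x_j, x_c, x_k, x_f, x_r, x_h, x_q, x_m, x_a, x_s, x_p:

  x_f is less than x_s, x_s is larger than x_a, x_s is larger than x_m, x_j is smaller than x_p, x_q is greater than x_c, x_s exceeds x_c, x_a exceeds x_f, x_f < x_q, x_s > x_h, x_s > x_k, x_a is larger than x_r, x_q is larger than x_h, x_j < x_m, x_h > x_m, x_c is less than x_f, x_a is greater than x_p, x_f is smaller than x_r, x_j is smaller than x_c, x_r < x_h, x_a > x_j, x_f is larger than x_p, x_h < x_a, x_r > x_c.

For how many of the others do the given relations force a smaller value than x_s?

From x_s the given relations immediately reach x_m, x_c, x_k, x_f, x_h, x_a.
From those, x_j, x_p, x_r — 9 in total.
No other element is forced below x_s by the given relations, so the count is 9.

9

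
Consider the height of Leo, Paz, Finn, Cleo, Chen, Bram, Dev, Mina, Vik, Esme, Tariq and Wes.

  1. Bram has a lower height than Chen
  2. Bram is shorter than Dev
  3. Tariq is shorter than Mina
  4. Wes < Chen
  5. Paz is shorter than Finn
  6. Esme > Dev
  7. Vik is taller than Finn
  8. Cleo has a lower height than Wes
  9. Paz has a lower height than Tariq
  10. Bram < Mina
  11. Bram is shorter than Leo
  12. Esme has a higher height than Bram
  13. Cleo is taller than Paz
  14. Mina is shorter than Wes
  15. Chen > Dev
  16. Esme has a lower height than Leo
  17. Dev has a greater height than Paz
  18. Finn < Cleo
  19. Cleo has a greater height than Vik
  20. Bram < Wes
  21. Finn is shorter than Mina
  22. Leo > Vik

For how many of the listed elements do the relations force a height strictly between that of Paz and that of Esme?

Chaining upward from Paz reaches: Finn, Vik, Tariq, Cleo, Dev, Mina, Leo, Wes, Chen.
Chaining downward from Esme reaches: Bram, Dev.
Strictly between Paz and Esme are those in both lists: Dev — 1 element.

1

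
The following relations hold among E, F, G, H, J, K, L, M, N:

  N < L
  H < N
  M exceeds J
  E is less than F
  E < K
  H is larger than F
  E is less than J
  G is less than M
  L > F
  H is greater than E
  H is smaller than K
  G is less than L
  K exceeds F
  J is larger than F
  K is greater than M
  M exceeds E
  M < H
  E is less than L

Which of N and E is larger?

N

E < F and F < J give E < J.
Then J < M extends the chain to M.
With M < H: E < F < J < M < H.
Then H < N extends the chain to N.
So E < N; N is the larger of the two.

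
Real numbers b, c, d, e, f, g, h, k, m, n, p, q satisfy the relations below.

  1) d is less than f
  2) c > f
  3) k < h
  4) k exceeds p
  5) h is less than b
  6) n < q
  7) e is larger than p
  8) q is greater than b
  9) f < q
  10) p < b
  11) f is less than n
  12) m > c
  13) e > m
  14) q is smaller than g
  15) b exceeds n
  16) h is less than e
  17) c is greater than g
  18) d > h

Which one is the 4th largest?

g

Piecing the relations together gives one ordering: p < k < h < d < f < n < b < q < g < c < m < e.
Counting 4 from the largest end gives g.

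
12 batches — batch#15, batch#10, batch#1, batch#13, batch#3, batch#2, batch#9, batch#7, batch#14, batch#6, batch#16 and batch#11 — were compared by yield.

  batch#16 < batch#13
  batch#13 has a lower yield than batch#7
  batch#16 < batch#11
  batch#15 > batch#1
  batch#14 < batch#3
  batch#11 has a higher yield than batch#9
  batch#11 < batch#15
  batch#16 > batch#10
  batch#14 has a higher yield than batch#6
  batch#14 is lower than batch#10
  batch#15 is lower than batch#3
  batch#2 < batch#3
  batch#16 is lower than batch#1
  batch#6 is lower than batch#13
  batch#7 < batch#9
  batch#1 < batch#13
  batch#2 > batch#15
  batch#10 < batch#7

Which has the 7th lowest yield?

batch#7

Chaining the given pairs: batch#6 < batch#14 < batch#10 < batch#16 < batch#1 < batch#13 < batch#7 < batch#9 < batch#11 < batch#15 < batch#2 < batch#3.
The 7th smallest is batch#7.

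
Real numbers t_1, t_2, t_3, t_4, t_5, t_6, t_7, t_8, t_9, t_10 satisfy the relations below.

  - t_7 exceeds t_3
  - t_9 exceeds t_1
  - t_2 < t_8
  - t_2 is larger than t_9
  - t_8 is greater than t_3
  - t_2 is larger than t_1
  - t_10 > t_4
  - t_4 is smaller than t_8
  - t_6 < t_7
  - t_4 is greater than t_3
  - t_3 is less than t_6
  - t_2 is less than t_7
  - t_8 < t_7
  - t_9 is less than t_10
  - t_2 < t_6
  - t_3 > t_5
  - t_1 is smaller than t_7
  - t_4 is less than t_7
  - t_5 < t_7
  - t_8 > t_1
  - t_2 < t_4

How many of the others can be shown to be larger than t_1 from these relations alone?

Directly above t_1: t_9, t_2, t_8, t_7.
One step further: t_6, t_4, t_10 (7 so far).
No other element is forced above t_1 by the given relations, so the count is 7.

7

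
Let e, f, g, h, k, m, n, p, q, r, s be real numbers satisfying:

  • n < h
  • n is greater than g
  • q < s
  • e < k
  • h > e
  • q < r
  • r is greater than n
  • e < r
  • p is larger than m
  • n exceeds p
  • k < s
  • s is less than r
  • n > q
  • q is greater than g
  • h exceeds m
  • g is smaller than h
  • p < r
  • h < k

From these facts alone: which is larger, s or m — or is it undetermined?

s

m < p and p < n give m < n.
With n < h: m < p < n < h.
Then h < k extends the chain to k.
With k < s: m < p < n < h < k < s.
So s is larger.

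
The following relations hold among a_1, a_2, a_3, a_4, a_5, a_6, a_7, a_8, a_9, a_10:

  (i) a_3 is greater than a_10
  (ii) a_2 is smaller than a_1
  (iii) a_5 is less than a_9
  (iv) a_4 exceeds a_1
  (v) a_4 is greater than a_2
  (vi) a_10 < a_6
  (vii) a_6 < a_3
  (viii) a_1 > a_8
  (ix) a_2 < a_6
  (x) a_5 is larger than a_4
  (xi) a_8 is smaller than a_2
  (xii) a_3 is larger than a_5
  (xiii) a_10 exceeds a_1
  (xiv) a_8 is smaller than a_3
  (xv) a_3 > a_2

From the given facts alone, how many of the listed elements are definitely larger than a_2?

From a_2 the given relations immediately reach a_1, a_4, a_6, a_3.
From those, a_5, a_10 — 6 in total.
From those, a_9 — 7 in total.
Nothing else is reachable above a_2; 7 in all.

7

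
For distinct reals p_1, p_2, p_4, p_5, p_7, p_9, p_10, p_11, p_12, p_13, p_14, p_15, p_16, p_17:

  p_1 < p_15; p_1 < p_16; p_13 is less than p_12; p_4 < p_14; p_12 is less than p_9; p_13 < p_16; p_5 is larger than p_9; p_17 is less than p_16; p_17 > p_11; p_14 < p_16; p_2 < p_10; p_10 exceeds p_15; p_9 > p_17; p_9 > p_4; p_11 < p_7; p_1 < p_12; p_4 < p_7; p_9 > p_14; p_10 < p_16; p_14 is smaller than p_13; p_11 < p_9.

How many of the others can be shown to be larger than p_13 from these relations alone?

The elements the relations force above p_13 are p_16, p_12, p_9, p_5 — no chain reaches any other.
That is 4.

4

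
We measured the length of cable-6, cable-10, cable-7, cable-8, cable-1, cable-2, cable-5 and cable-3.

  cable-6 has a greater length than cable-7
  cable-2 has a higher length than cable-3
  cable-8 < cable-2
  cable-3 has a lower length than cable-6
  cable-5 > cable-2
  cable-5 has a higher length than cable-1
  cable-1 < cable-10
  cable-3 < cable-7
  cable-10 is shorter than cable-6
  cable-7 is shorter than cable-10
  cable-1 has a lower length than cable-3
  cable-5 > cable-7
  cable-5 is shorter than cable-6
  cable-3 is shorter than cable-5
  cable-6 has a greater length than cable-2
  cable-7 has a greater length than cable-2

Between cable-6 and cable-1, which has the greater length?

cable-1 < cable-3 and cable-3 < cable-2 give cable-1 < cable-2.
With cable-2 < cable-7: cable-1 < cable-3 < cable-2 < cable-7.
With cable-7 < cable-10: cable-1 < cable-3 < cable-2 < cable-7 < cable-10.
Then cable-10 < cable-6 extends the chain to cable-6.
So cable-1 < cable-6; cable-6 is the longer of the two.

cable-6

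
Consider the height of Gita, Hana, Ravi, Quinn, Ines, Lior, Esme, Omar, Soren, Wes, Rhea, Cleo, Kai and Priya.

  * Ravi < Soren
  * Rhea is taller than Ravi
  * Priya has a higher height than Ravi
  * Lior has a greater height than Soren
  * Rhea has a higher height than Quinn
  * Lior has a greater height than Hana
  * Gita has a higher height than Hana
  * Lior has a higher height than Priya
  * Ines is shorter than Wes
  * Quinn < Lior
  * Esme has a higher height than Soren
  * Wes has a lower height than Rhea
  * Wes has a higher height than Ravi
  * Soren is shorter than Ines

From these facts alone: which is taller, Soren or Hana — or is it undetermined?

undetermined

Following every chain through Soren: above Soren we get Ines, Wes, Rhea, Lior, Esme; below Soren we get Ravi.
Hana is not reached, and no chain runs the other way from Hana to Soren.
So the given relations leave the order of Soren and Hana undetermined.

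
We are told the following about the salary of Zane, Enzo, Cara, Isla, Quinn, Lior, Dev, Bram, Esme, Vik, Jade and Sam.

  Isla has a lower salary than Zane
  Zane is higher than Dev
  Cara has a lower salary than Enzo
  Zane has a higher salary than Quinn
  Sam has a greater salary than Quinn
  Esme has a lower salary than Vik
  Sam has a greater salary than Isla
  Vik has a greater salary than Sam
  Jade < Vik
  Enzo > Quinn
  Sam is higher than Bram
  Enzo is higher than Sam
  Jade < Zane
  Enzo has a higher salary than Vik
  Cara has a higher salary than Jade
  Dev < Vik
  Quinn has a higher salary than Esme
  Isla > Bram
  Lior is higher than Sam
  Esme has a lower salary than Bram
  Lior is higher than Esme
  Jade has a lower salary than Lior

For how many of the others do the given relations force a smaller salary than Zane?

The elements the relations force below Zane are Jade, Esme, Quinn, Bram, Isla, Dev — no chain reaches any other.
That is 6.

6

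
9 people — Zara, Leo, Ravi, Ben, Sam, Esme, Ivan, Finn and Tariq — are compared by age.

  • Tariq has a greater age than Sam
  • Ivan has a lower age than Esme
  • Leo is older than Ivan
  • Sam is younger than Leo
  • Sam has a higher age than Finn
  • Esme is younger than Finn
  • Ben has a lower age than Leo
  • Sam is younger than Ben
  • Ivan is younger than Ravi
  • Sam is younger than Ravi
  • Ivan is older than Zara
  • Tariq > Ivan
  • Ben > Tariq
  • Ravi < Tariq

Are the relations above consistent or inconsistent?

consistent

Every relation is compatible with Zara < Ivan < Esme < Finn < Sam < Ravi < Tariq < Ben < Leo; the set is consistent.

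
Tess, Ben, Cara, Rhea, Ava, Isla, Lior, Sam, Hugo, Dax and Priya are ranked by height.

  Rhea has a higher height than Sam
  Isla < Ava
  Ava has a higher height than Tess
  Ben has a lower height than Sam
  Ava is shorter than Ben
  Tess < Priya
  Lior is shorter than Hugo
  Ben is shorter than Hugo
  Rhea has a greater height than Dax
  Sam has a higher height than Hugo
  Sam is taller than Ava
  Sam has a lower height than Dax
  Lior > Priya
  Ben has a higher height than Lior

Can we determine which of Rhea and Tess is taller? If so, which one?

Rhea

Tess < Ava and Ava < Ben give Tess < Ben.
Then Ben < Hugo extends the chain to Hugo.
With Hugo < Sam: Tess < Ava < Ben < Hugo < Sam.
Then Sam < Rhea extends the chain to Rhea.
So Rhea is taller.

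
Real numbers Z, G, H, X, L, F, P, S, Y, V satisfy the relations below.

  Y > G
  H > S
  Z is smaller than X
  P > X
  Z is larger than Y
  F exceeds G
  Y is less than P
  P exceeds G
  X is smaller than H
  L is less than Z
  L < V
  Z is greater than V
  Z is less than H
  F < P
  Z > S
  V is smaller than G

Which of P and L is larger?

P

Link the given pairs in sequence: L < V; V < G; G < Y; Y < Z; Z < X; X < P.
Together: L < V < G < Y < Z < X < P.
So L < P; P is the larger of the two.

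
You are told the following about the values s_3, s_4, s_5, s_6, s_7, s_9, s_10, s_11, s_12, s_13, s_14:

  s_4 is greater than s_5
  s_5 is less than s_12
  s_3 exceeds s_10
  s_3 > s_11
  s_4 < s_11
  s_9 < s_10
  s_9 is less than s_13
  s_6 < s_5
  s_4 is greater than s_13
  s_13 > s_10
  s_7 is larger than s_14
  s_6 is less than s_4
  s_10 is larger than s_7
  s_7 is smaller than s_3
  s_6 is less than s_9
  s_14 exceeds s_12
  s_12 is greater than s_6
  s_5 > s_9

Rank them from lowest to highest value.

s_6 < s_9 < s_5 < s_12 < s_14 < s_7 < s_10 < s_13 < s_4 < s_11 < s_3

Each adjacent pair is fixed by a given relation: s_6 < s_9; s_9 < s_5; s_5 < s_12; s_12 < s_14; s_14 < s_7; s_7 < s_10; s_10 < s_13; s_13 < s_4; s_4 < s_11; s_11 < s_3. Chaining them end to end gives the full order.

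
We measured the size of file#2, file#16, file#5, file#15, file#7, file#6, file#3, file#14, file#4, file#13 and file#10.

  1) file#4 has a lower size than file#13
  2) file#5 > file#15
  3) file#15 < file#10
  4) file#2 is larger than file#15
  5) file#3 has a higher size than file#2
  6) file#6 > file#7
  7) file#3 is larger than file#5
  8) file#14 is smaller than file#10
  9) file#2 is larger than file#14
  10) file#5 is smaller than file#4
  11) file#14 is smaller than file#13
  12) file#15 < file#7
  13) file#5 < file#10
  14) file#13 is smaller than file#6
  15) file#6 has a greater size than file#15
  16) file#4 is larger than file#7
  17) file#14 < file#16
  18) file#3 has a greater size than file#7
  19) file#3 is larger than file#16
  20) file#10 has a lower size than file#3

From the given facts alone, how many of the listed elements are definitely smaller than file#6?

6

Directly below file#6: file#15, file#7, file#13.
One step further: file#14, file#4 (5 so far).
One step further: file#5 (6 so far).
Nothing else is reachable below file#6; 6 in all.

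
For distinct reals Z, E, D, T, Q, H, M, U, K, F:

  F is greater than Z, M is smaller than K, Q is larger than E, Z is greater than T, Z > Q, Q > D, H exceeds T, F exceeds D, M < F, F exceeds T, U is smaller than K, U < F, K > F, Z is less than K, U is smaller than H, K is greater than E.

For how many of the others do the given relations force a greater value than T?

Directly above T: Z, H, F.
One step further: K (4 so far).
No other element is forced above T by the given relations, so the count is 4.

4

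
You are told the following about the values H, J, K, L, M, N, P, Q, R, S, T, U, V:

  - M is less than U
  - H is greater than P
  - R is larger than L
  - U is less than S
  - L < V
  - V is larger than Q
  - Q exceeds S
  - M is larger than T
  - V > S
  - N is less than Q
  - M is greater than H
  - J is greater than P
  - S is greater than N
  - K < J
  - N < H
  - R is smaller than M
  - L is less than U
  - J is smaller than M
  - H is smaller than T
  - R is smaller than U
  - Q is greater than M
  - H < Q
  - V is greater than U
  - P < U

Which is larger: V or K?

The relevant relations are K < J; J < M; M < U; U < S; S < Q; Q < V.
Chaining these gives K < J < M < U < S < Q < V.
So K < V; V is the larger of the two.

V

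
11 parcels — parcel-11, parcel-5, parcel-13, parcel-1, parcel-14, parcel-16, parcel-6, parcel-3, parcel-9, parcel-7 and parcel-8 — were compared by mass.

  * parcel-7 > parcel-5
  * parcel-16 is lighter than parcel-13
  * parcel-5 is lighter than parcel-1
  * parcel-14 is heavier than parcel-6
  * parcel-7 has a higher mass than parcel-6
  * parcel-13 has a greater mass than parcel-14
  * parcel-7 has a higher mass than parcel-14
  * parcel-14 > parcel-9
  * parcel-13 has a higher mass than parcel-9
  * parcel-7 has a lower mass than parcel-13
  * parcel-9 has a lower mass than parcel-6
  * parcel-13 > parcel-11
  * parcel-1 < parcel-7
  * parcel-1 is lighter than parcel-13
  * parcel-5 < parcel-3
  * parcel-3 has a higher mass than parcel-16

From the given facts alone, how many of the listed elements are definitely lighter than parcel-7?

5

From parcel-7 the given relations immediately reach parcel-6, parcel-5, parcel-1, parcel-14.
From those, parcel-9 — 5 in total.
Nothing else is reachable below parcel-7; 5 in all.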